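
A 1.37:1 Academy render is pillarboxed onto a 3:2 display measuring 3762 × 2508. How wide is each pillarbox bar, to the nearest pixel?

1.37:1 Academy is narrower than 3:2, so it spans the full height.
Content width = 2508 × 1.370 ≈ 3435.96 px.
Leftover width: 3762 − 3435.96 = 326.04 px → 163.02 each side.

163 px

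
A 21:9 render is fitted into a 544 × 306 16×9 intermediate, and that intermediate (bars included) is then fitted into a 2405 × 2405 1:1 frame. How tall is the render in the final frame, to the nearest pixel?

21:9 in 544×306: fills the width, so the render is 544.00 × 233.14.
16×9 in 2405×2405: fills the width, so the intermediate becomes 2405.00 × 1352.81 — a scale of ×4.4210.
So the render's height is 233.14 × 4.4210 ≈ 1030.71.

1031 px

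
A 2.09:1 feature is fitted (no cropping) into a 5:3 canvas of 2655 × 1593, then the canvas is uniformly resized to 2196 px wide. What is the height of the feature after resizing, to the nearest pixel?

Fitted into 2655×1593, the feature spans the width; its height is 2655 / 2.090 ≈ 1270.33 px.
Resizing to 2196 px wide multiplies everything by 0.8271: 1270.33 → 1050.72 px.

1051 px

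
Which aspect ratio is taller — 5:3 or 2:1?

5:3

5:3 = 1.667 and 2; 2 > 1.667. The smaller width-to-height ratio is the taller frame.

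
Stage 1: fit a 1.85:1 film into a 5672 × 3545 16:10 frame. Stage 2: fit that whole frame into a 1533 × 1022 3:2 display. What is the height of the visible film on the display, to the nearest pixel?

Inside the 5672×3545 canvas the film is width-limited at 5672.00 × 3065.95.
16:10 in 1533×1022: fills the width, so the intermediate becomes 1533.00 × 958.12 — a scale of ×0.2703.
The film scales with it: height 3065.95 × 0.2703 ≈ 828.65.

829 px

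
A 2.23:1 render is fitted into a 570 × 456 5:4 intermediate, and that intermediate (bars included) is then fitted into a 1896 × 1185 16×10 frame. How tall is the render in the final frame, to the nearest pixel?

Inside the 570×456 canvas the render is width-limited at 570.00 × 255.61.
5:4 in 1896×1185: fills the height, so the intermediate becomes 1481.25 × 1185.00 — a scale of ×2.5987.
So the render's height is 255.61 × 2.5987 ≈ 664.24.

664 px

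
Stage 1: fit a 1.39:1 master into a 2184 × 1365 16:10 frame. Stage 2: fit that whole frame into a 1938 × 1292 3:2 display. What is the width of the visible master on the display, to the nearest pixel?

1684 px

1.39:1 in 2184×1365: fills the height, so the master is 1897.35 × 1365.00.
Second fit — the 16:10 canvas into 1938×1292 spans the width: 1938.00 × 1211.25 (×0.8874 from 2184×1365).
The master scales with it: width 1897.35 × 0.8874 ≈ 1683.64.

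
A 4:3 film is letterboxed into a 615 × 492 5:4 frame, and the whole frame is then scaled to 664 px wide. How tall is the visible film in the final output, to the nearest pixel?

At 615×492 the film is width-limited, so height = 615 × 3/4 ≈ 461.25 px.
The frame scales by 664/615 = 1.0797; 461.25 × 1.0797 ≈ 498.00 px.

498 px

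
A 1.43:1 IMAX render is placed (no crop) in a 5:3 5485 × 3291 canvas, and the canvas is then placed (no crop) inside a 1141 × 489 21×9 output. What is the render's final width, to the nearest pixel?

699 px

1.43:1 IMAX in 5485×3291: fills the height, so the render is 4706.13 × 3291.00.
Second fit — the 5:3 canvas into 1141×489 spans the height: 815.00 × 489.00 (×0.1486 from 5485×3291).
The render scales with it: width 4706.13 × 0.1486 ≈ 699.27.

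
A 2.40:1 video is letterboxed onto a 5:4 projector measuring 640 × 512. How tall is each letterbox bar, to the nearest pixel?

123 px

2.40:1 is wider than 5:4, so it spans the full width.
That makes the image 266.67 px tall (640 / 2.400).
512 − 266.67 = 245.33 px of bars (122.67 each).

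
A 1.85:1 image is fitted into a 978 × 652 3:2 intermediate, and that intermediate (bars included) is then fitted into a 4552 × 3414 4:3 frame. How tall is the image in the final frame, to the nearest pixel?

Inside the 978×652 canvas the image is width-limited at 978.00 × 528.65.
Second fit — the 3:2 canvas into 4552×3414 spans the width: 4552.00 × 3034.67 (×4.6544 from 978×652).
The image scales with it: height 528.65 × 4.6544 ≈ 2460.54.

2461 px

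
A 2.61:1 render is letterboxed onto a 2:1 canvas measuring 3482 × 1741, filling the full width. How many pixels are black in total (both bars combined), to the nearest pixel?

That makes the image 1334.0996 px tall (3482 / 2.610).
1741 − 1334.0996 = 406.9004 px of bars.
Across the 3482-px span: 406.9004 × 3482 ≈ 1416827 px.

1416827 pixels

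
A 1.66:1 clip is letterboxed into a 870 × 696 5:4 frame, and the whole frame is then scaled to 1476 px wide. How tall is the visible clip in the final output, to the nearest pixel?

889 px

At 870×696 the clip is width-limited, so height = 870 / 1.660 ≈ 524.10 px.
Resizing to 1476 px wide multiplies everything by 1.6966: 524.10 → 889.16 px.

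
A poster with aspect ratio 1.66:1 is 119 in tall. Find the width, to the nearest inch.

198 in

119 × 1.660 = 197.54.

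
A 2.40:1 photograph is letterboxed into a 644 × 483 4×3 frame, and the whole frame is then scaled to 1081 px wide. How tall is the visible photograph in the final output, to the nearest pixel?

450 px

At 644×483 the photograph is width-limited, so height = 644 / 2.400 ≈ 268.33 px.
Scaling 644 → 1081 is ×1.6786, so the height becomes 268.33 × 1.6786 ≈ 450.42 px.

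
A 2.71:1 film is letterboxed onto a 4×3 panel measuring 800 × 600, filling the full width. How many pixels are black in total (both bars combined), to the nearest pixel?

That makes the image 295.2030 px tall (800 / 2.710).
600 − 295.2030 = 304.7970 px of bars.
Across the 800-px span: 304.7970 × 800 ≈ 243838 px.

243838 pixels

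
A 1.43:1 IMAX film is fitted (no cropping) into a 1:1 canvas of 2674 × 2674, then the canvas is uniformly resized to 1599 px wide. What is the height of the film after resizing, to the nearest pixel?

At 2674×2674 the film is width-limited, so height = 2674 / 1.430 ≈ 1869.93 px.
The frame scales by 1599/2674 = 0.5980; 1869.93 × 0.5980 ≈ 1118.18 px.

1118 px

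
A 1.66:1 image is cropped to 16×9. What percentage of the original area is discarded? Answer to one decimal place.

Going from 1.66:1 to 16×9 means cutting height while keeping width.
Area ratio = (1.660)/(1.778) = 93.38%; the remaining 6.62% is cropped out.

6.6%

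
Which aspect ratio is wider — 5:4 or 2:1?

2:1

5:4 = 1.25 and 2; 2 > 1.25.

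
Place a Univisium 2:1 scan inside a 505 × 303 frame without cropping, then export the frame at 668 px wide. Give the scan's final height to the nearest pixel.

334 px

At 505×303 the scan is width-limited, so height = 505 × 1/2 ≈ 252.50 px.
Resizing to 668 px wide multiplies everything by 1.3228: 252.50 → 334.00 px.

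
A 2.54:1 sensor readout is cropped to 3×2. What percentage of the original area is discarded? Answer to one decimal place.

The height stays; only width is cut (since 3×2 is narrower than 2.54:1).
Fraction kept = (1.500)/(2.540) ≈ 59.06%, so 40.94% is lost.

40.9%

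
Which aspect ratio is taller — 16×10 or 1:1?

1:1

16×10 = 1.6 and 1; 1.6 > 1. The smaller width-to-height ratio is the taller frame.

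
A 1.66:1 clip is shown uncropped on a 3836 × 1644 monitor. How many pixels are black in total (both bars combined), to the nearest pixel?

1819842 pixels

1.66:1 is narrower than 21:9, so it spans the full height.
The clip is 1644 × 1.660 ≈ 2729.0400 px wide.
3836 − 2729.0400 = 1106.9600 px of bars.
Across the 1644-px span: 1106.9600 × 1644 ≈ 1819842 px.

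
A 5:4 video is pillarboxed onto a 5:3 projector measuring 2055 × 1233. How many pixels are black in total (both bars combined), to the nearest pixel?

633454 pixels

5:4 is narrower than 5:3, so it spans the full height.
Content width = 1233 × 5/4 ≈ 1541.2500 px.
2055 − 1541.2500 = 513.7500 px of bars.
Across the 1233-px span: 513.7500 × 1233 ≈ 633454 px.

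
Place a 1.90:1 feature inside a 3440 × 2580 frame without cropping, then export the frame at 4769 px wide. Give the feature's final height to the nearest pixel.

2510 px

Fitted into 3440×2580, the feature spans the width; its height is 3440 / 1.900 ≈ 1810.53 px.
Scaling 3440 → 4769 is ×1.3863, so the height becomes 1810.53 × 1.3863 ≈ 2510.00 px.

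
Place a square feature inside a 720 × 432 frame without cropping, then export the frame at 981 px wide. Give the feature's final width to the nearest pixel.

At 720×432 the feature is height-limited, so width = 432 × 1/1 ≈ 432.00 px.
Resizing to 981 px wide multiplies everything by 1.3625: 432.00 → 588.60 px.

589 px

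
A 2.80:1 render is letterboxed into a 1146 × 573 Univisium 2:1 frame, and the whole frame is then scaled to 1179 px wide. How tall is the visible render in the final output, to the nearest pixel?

421 px

In the 1146×573 frame the render fills the width: height = 1146 / 2.800 ≈ 409.29 px.
Scaling 1146 → 1179 is ×1.0288, so the height becomes 409.29 × 1.0288 ≈ 421.07 px.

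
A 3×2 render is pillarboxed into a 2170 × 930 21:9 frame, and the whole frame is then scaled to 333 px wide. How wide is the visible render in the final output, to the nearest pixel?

In the 2170×930 frame the render fills the height: width = 930 × 3/2 ≈ 1395.00 px.
Resizing to 333 px wide multiplies everything by 0.1535: 1395.00 → 214.07 px.

214 px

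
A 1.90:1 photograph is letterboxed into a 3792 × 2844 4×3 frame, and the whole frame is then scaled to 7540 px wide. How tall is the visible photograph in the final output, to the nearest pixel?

3968 px

At 3792×2844 the photograph is width-limited, so height = 3792 / 1.900 ≈ 1995.79 px.
Scaling 3792 → 7540 is ×1.9884, so the height becomes 1995.79 × 1.9884 ≈ 3968.42 px.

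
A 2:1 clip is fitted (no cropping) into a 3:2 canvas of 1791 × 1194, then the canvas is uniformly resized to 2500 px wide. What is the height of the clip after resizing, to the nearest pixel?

At 1791×1194 the clip is width-limited, so height = 1791 × 1/2 ≈ 895.50 px.
The frame scales by 2500/1791 = 1.3959; 895.50 × 1.3959 ≈ 1250.00 px.

1250 px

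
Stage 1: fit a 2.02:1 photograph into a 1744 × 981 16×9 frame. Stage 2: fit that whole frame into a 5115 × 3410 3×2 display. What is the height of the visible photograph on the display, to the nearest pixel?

2532 px

Inside the 1744×981 canvas the photograph is width-limited at 1744.00 × 863.37.
The 16×9 canvas is width-limited in 5115×3410, giving 5115.00 × 2877.19; scale factor 2.9329.
The photograph scales with it: height 863.37 × 2.9329 ≈ 2532.18.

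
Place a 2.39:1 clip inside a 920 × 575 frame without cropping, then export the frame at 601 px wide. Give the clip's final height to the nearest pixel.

251 px

Fitted into 920×575, the clip spans the width; its height is 920 / 2.390 ≈ 384.94 px.
Resizing to 601 px wide multiplies everything by 0.6533: 384.94 → 251.46 px.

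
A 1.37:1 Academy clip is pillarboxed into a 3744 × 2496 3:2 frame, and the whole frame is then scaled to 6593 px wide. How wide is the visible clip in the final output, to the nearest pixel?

Fitted into 3744×2496, the clip spans the height; its width is 2496 × 1.370 ≈ 3419.52 px.
Scaling 3744 → 6593 is ×1.7610, so the width becomes 3419.52 × 1.7610 ≈ 6021.61 px.

6022 px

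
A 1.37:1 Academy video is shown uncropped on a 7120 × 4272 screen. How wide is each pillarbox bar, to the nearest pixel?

Since 1.370 < 1.667, the video is height-limited.
The video is 4272 × 1.370 ≈ 5852.64 px wide.
7120 − 5852.64 = 1267.36 px of bars (633.68 each).

634 px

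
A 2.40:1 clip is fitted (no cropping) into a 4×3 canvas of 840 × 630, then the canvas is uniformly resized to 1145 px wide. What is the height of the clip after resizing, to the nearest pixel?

In the 840×630 frame the clip fills the width: height = 840 / 2.400 ≈ 350.00 px.
The frame scales by 1145/840 = 1.3631; 350.00 × 1.3631 ≈ 477.08 px.

477 px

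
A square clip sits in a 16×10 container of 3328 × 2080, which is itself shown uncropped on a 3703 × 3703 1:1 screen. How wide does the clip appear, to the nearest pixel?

First fit — square into 3328×2080 spans the height: 2080.00 × 2080.00.
16×10 in 3703×3703: fills the width, so the intermediate becomes 3703.00 × 2314.38 — a scale of ×1.1127.
Applying the same ×1.1127: 2080.00 → 2314.38.

2314 px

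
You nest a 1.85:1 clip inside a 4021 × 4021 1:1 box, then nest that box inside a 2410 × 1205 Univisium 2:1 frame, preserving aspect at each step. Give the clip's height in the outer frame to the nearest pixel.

1.85:1 in 4021×4021: fills the width, so the clip is 4021.00 × 2173.51.
The 1:1 canvas is height-limited in 2410×1205, giving 1205.00 × 1205.00; scale factor 0.2997.
Applying the same ×0.2997: 2173.51 → 651.35.

651 px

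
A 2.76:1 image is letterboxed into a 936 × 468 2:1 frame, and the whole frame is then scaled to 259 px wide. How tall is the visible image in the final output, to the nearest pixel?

Fitted into 936×468, the image spans the width; its height is 936 / 2.760 ≈ 339.13 px.
Resizing to 259 px wide multiplies everything by 0.2767: 339.13 → 93.84 px.

94 px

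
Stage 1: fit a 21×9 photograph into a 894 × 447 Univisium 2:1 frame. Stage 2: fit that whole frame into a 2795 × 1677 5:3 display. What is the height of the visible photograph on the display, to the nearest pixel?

1198 px

Inside the 894×447 canvas the photograph is width-limited at 894.00 × 383.14.
The Univisium 2:1 canvas is width-limited in 2795×1677, giving 2795.00 × 1397.50; scale factor 3.1264.
Applying the same ×3.1264: 383.14 → 1197.86.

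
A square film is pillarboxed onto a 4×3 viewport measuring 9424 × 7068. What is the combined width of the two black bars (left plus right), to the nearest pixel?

square is narrower than 4×3, so it spans the full height.
Content width = 7068 × 1/1 ≈ 7068.00 px.
9424 − 7068.00 = 2356.00 px of bars.

2356 px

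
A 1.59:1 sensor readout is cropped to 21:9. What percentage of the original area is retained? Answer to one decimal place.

68.1%

The width stays; only height is cut (since 21:9 is wider than 1.59:1).
(1.590)/(2.333) ≈ 0.681 of the area survives.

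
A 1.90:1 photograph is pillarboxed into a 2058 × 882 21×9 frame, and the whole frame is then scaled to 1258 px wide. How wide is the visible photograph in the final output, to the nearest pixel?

At 2058×882 the photograph is height-limited, so width = 882 × 1.900 ≈ 1675.80 px.
The frame scales by 1258/2058 = 0.6113; 1675.80 × 0.6113 ≈ 1024.37 px.

1024 px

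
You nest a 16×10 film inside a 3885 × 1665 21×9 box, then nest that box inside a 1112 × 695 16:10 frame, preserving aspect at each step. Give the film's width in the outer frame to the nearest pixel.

16×10 in 3885×1665: fills the height, so the film is 2664.00 × 1665.00.
21×9 in 1112×695: fills the width, so the intermediate becomes 1112.00 × 476.57 — a scale of ×0.2862.
So the film's width is 2664.00 × 0.2862 ≈ 762.51.

763 px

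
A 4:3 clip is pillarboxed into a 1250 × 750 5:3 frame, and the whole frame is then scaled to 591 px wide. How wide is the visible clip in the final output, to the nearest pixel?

473 px

In the 1250×750 frame the clip fills the height: width = 750 × 4/3 ≈ 1000.00 px.
Resizing to 591 px wide multiplies everything by 0.4728: 1000.00 → 472.80 px.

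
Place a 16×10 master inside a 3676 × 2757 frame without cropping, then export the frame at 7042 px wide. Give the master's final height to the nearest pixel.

At 3676×2757 the master is width-limited, so height = 3676 × 10/16 ≈ 2297.50 px.
Resizing to 7042 px wide multiplies everything by 1.9157: 2297.50 → 4401.25 px.

4401 px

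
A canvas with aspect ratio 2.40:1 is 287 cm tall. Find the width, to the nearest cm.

689 cm

At 2.40:1, 287 × 2.400 ≈ 688.80.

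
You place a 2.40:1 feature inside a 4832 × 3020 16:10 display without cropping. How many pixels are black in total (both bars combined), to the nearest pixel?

4864213 pixels

2.40:1 (2.400) > 16:10 (1.600), so the feature fills the width.
Content height = 4832 / 2.400 ≈ 2013.3333 px.
Black = 3020 − 2013.3333 = 1006.6667 px.
Bar area = 1006.6667 × 4832 ≈ 4864213 px.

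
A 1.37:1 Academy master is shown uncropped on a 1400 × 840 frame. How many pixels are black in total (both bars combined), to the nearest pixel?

1.37:1 Academy is narrower than 5:3, so it spans the full height.
That makes the image 1150.8000 px wide (840 × 1.370).
Leftover width: 1400 − 1150.8000 = 249.2000 px.
That's 249.2000 × 840 ≈ 209328 black pixels.

209328 pixels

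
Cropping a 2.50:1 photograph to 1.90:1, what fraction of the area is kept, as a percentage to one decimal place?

The height stays; only width is cut (since 1.90:1 is narrower than 2.50:1).
Fraction kept = (1.900)/(2.500) ≈ 76.00%.

76.0%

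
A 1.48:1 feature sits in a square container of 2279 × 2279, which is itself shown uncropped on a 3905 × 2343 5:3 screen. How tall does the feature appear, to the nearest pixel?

Inside the 2279×2279 canvas the feature is width-limited at 2279.00 × 1539.86.
The square canvas is height-limited in 3905×2343, giving 2343.00 × 2343.00; scale factor 1.0281.
Applying the same ×1.0281: 1539.86 → 1583.11.

1583 px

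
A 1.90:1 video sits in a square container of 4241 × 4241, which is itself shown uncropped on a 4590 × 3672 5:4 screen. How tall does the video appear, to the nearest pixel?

1933 px

Inside the 4241×4241 canvas the video is width-limited at 4241.00 × 2232.11.
square in 4590×3672: fills the height, so the intermediate becomes 3672.00 × 3672.00 — a scale of ×0.8658.
So the video's height is 2232.11 × 0.8658 ≈ 1932.63.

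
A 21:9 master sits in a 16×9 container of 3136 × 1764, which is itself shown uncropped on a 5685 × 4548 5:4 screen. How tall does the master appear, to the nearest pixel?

Inside the 3136×1764 canvas the master is width-limited at 3136.00 × 1344.00.
The 16×9 canvas is width-limited in 5685×4548, giving 5685.00 × 3197.81; scale factor 1.8128.
Applying the same ×1.8128: 1344.00 → 2436.43.

2436 px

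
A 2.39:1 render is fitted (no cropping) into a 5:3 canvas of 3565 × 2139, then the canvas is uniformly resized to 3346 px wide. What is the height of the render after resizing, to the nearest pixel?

At 3565×2139 the render is width-limited, so height = 3565 / 2.390 ≈ 1491.63 px.
The frame scales by 3346/3565 = 0.9386; 1491.63 × 0.9386 ≈ 1400.00 px.

1400 px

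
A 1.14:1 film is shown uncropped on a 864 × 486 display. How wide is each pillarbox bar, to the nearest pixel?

1.14:1 is narrower than 16×9, so it spans the full height.
That makes the image 554.04 px wide (486 × 1.140).
Leftover width: 864 − 554.04 = 309.96 px → 154.98 each side.

155 px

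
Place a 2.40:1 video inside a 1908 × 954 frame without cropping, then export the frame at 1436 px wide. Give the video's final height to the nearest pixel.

598 px

Fitted into 1908×954, the video spans the width; its height is 1908 / 2.400 ≈ 795.00 px.
The frame scales by 1436/1908 = 0.7526; 795.00 × 0.7526 ≈ 598.33 px.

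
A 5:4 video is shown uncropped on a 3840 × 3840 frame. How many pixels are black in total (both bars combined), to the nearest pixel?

5:4 is wider than square, so it spans the full width.
Content height = 3840 × 4/5 ≈ 3072.0000 px.
Black = 3840 − 3072.0000 = 768.0000 px.
That's 768.0000 × 3840 ≈ 2949120 black pixels.

2949120 pixels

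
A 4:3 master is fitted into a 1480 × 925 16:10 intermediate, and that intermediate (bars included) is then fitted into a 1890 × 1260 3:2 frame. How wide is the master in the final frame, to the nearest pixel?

4:3 in 1480×925: fills the height, so the master is 1233.33 × 925.00.
The 16:10 canvas is width-limited in 1890×1260, giving 1890.00 × 1181.25; scale factor 1.2770.
Applying the same ×1.2770: 1233.33 → 1575.00.

1575 px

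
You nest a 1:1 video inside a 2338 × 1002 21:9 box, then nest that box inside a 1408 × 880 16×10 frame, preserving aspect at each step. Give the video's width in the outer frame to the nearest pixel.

603 px

Inside the 2338×1002 canvas the video is height-limited at 1002.00 × 1002.00.
The 21:9 canvas is width-limited in 1408×880, giving 1408.00 × 603.43; scale factor 0.6022.
Applying the same ×0.6022: 1002.00 → 603.43.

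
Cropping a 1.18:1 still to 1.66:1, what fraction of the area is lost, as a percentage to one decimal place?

Going from 1.18:1 to 1.66:1 means cutting height while keeping width.
Fraction kept = (1.180)/(1.660) ≈ 71.08%, so 28.92% is lost.

28.9%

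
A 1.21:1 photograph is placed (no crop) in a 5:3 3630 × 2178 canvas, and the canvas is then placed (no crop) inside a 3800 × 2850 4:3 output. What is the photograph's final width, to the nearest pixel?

2759 px

First fit — 1.21:1 into 3630×2178 spans the height: 2635.38 × 2178.00.
5:3 in 3800×2850: fills the width, so the intermediate becomes 3800.00 × 2280.00 — a scale of ×1.0468.
The photograph scales with it: width 2635.38 × 1.0468 ≈ 2758.80.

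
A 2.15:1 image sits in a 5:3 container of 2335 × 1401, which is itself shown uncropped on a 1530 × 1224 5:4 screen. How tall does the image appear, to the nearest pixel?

First fit — 2.15:1 into 2335×1401 spans the width: 2335.00 × 1086.05.
The 5:3 canvas is width-limited in 1530×1224, giving 1530.00 × 918.00; scale factor 0.6552.
Applying the same ×0.6552: 1086.05 → 711.63.

712 px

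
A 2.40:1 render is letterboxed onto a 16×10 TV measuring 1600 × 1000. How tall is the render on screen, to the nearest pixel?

667 px

2.40:1 (2.400) > 16×10 (1.600), so the render fills the width.
The render is 1600 / 2.400 ≈ 666.67 px tall.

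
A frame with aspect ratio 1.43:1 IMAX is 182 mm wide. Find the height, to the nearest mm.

127 mm

Height = 182 / 1.430 = 127.27.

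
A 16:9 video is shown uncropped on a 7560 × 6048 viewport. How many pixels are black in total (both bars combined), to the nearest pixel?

Since 1.778 > 1.250, the video is width-limited.
The video is 7560 × 9/16 ≈ 4252.5000 px tall.
Leftover height: 6048 − 4252.5000 = 1795.5000 px.
Across the 7560-px span: 1795.5000 × 7560 ≈ 13573980 px.

13573980 pixels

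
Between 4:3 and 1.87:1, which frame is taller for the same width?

4:3 = 1.333 and 1.87; 1.87 > 1.333. The smaller width-to-height ratio is the taller frame.

4:3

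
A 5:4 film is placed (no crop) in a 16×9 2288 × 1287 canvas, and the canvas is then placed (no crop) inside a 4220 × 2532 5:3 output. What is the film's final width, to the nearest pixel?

2967 px

First fit — 5:4 into 2288×1287 spans the height: 1608.75 × 1287.00.
The 16×9 canvas is width-limited in 4220×2532, giving 4220.00 × 2373.75; scale factor 1.8444.
Applying the same ×1.8444: 1608.75 → 2967.19.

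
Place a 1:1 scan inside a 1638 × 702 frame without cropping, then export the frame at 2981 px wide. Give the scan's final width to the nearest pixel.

1278 px

Fitted into 1638×702, the scan spans the height; its width is 702 × 1/1 ≈ 702.00 px.
Resizing to 2981 px wide multiplies everything by 1.8199: 702.00 → 1277.57 px.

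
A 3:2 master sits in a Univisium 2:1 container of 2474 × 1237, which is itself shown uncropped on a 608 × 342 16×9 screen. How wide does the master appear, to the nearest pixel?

456 px

Inside the 2474×1237 canvas the master is height-limited at 1855.50 × 1237.00.
Second fit — the Univisium 2:1 canvas into 608×342 spans the width: 608.00 × 304.00 (×0.2458 from 2474×1237).
The master scales with it: width 1855.50 × 0.2458 ≈ 456.00.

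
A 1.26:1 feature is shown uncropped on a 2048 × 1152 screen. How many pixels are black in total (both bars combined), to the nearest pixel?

1.26:1 is narrower than 16×9, so it spans the full height.
The feature is 1152 × 1.260 ≈ 1451.5200 px wide.
Black = 2048 − 1451.5200 = 596.4800 px.
Across the 1152-px span: 596.4800 × 1152 ≈ 687145 px.

687145 pixels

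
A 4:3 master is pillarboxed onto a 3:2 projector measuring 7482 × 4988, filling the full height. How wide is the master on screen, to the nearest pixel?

The master is 4988 × 4/3 ≈ 6650.67 px wide.

6651 px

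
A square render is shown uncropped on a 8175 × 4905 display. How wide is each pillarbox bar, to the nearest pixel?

square is narrower than 5:3, so it spans the full height.
The render is 4905 × 1/1 ≈ 4905.00 px wide.
8175 − 4905.00 = 3270.00 px of bars (1635.00 each).

1635 px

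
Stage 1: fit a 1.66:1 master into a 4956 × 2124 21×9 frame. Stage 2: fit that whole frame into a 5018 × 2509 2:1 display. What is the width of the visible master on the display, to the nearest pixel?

3570 px

Inside the 4956×2124 canvas the master is height-limited at 3525.84 × 2124.00.
21×9 in 5018×2509: fills the width, so the intermediate becomes 5018.00 × 2150.57 — a scale of ×1.0125.
Applying the same ×1.0125: 3525.84 → 3569.95.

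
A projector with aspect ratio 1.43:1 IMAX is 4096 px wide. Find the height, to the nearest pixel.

2864 px

Height = 4096 / 1.430 = 2864.34.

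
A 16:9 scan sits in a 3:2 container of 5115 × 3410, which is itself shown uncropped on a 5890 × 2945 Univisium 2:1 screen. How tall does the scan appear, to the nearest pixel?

16:9 in 5115×3410: fills the width, so the scan is 5115.00 × 2877.19.
The 3:2 canvas is height-limited in 5890×2945, giving 4417.50 × 2945.00; scale factor 0.8636.
The scan scales with it: height 2877.19 × 0.8636 ≈ 2484.84.

2485 px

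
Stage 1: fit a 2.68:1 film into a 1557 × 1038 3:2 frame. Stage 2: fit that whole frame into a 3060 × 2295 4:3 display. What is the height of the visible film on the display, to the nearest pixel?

2.68:1 in 1557×1038: fills the width, so the film is 1557.00 × 580.97.
Second fit — the 3:2 canvas into 3060×2295 spans the width: 3060.00 × 2040.00 (×1.9653 from 1557×1038).
The film scales with it: height 580.97 × 1.9653 ≈ 1141.79.

1142 px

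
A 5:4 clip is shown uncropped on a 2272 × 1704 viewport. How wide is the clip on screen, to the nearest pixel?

2130 px

5:4 is narrower than 4:3, so it spans the full height.
Content width = 1704 × 5/4 ≈ 2130.00 px.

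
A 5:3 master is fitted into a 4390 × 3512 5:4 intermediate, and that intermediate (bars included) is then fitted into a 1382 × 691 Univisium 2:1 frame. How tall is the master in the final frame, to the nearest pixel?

5:3 in 4390×3512: fills the width, so the master is 4390.00 × 2634.00.
5:4 in 1382×691: fills the height, so the intermediate becomes 863.75 × 691.00 — a scale of ×0.1968.
So the master's height is 2634.00 × 0.1968 ≈ 518.25.

518 px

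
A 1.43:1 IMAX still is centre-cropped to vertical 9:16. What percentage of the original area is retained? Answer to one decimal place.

The height stays; only width is cut (since vertical 9:16 is narrower than 1.43:1 IMAX).
Area ratio = (0.562)/(1.430) = 39.34% retained.

39.3%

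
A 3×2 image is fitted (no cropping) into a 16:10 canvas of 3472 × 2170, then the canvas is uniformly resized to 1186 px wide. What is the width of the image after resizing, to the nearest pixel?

Fitted into 3472×2170, the image spans the height; its width is 2170 × 3/2 ≈ 3255.00 px.
Scaling 3472 → 1186 is ×0.3416, so the width becomes 3255.00 × 0.3416 ≈ 1111.88 px.

1112 px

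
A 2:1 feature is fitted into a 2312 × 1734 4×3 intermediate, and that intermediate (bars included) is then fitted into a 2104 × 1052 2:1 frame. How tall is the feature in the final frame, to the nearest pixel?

First fit — 2:1 into 2312×1734 spans the width: 2312.00 × 1156.00.
Second fit — the 4×3 canvas into 2104×1052 spans the height: 1402.67 × 1052.00 (×0.6067 from 2312×1734).
So the feature's height is 1156.00 × 0.6067 ≈ 701.33.

701 px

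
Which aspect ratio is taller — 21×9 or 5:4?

21×9 = 2.333 and 5:4 = 1.25; 2.333 > 1.25. The smaller width-to-height ratio is the taller frame.

5:4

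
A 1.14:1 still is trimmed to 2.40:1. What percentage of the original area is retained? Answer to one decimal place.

47.5%

The width stays; only height is cut (since 2.40:1 is wider than 1.14:1).
Fraction kept = (1.140)/(2.400) ≈ 47.50%.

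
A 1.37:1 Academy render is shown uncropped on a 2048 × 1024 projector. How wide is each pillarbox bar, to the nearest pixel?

323 px

1.37:1 Academy is narrower than Univisium 2:1, so it spans the full height.
Content width = 1024 × 1.370 ≈ 1402.88 px.
Leftover width: 2048 − 1402.88 = 645.12 px → 322.56 each side.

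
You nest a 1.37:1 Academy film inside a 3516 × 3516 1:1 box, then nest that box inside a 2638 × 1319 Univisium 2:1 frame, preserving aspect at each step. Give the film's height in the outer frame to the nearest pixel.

1.37:1 Academy in 3516×3516: fills the width, so the film is 3516.00 × 2566.42.
1:1 in 2638×1319: fills the height, so the intermediate becomes 1319.00 × 1319.00 — a scale of ×0.3751.
Applying the same ×0.3751: 2566.42 → 962.77.

963 px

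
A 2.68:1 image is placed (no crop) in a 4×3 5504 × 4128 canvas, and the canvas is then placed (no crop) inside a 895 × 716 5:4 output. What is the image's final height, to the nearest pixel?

334 px

Inside the 5504×4128 canvas the image is width-limited at 5504.00 × 2053.73.
Second fit — the 4×3 canvas into 895×716 spans the width: 895.00 × 671.25 (×0.1626 from 5504×4128).
The image scales with it: height 2053.73 × 0.1626 ≈ 333.96.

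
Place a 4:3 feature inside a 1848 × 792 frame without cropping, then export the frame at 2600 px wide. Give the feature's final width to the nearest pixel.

Fitted into 1848×792, the feature spans the height; its width is 792 × 4/3 ≈ 1056.00 px.
Resizing to 2600 px wide multiplies everything by 1.4069: 1056.00 → 1485.71 px.

1486 px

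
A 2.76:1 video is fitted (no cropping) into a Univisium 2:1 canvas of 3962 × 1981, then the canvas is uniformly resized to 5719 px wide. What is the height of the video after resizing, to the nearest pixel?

In the 3962×1981 frame the video fills the width: height = 3962 / 2.760 ≈ 1435.51 px.
Resizing to 5719 px wide multiplies everything by 1.4435: 1435.51 → 2072.10 px.

2072 px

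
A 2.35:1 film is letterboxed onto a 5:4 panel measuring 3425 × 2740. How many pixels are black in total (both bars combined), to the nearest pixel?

4392745 pixels

2.35:1 (2.350) > 5:4 (1.250), so the film fills the width.
That makes the image 1457.4468 px tall (3425 / 2.350).
Black = 2740 − 1457.4468 = 1282.5532 px.
Bar area = 1282.5532 × 3425 ≈ 4392745 px.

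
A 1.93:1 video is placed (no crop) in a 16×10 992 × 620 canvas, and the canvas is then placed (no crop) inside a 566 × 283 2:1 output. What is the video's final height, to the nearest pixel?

First fit — 1.93:1 into 992×620 spans the width: 992.00 × 513.99.
16×10 in 566×283: fills the height, so the intermediate becomes 452.80 × 283.00 — a scale of ×0.4565.
The video scales with it: height 513.99 × 0.4565 ≈ 234.61.

235 px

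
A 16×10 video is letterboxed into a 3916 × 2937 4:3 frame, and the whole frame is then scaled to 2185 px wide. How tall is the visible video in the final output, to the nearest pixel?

1366 px

Fitted into 3916×2937, the video spans the width; its height is 3916 × 10/16 ≈ 2447.50 px.
The frame scales by 2185/3916 = 0.5580; 2447.50 × 0.5580 ≈ 1365.62 px.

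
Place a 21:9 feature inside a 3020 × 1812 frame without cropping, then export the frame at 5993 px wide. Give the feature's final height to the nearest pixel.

2568 px

In the 3020×1812 frame the feature fills the width: height = 3020 × 9/21 ≈ 1294.29 px.
The frame scales by 5993/3020 = 1.9844; 1294.29 × 1.9844 ≈ 2568.43 px.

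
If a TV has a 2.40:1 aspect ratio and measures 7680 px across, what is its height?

7680 / 2.400 = 3200.

3200 px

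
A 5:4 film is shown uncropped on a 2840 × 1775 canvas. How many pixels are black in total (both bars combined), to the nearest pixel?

5:4 is narrower than 16:10, so it spans the full height.
Content width = 1775 × 5/4 ≈ 2218.7500 px.
Leftover width: 2840 − 2218.7500 = 621.2500 px.
Across the 1775-px span: 621.2500 × 1775 ≈ 1102719 px.

1102719 pixels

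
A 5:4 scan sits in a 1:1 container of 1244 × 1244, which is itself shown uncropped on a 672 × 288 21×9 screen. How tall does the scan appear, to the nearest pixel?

230 px

Inside the 1244×1244 canvas the scan is width-limited at 1244.00 × 995.20.
The 1:1 canvas is height-limited in 672×288, giving 288.00 × 288.00; scale factor 0.2315.
The scan scales with it: height 995.20 × 0.2315 ≈ 230.40.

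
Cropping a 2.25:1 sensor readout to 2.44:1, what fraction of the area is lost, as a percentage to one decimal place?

7.8%

The width stays; only height is cut (since 2.44:1 is wider than 2.25:1).
Area ratio = (2.250)/(2.440) = 92.21%; the remaining 7.79% is cropped out.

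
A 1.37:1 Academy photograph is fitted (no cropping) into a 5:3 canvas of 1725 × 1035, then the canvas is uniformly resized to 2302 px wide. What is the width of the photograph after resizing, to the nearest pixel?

1892 px

In the 1725×1035 frame the photograph fills the height: width = 1035 × 1.370 ≈ 1417.95 px.
Scaling 1725 → 2302 is ×1.3345, so the width becomes 1417.95 × 1.3345 ≈ 1892.24 px.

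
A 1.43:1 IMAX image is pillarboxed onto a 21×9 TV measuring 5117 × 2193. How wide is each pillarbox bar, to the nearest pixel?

1.43:1 IMAX (1.430) < 21×9 (2.333), so the image fills the height.
That makes the image 3135.99 px wide (2193 × 1.430).
Leftover width: 5117 − 3135.99 = 1981.01 px → 990.50 each side.

991 px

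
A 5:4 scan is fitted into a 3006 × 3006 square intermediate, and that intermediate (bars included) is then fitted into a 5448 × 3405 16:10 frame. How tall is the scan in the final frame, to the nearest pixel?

Inside the 3006×3006 canvas the scan is width-limited at 3006.00 × 2404.80.
The square canvas is height-limited in 5448×3405, giving 3405.00 × 3405.00; scale factor 1.1327.
Applying the same ×1.1327: 2404.80 → 2724.00.

2724 px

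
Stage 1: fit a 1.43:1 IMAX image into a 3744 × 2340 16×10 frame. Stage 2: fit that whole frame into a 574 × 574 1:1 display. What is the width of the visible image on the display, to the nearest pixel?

First fit — 1.43:1 IMAX into 3744×2340 spans the height: 3346.20 × 2340.00.
16×10 in 574×574: fills the width, so the intermediate becomes 574.00 × 358.75 — a scale of ×0.1533.
The image scales with it: width 3346.20 × 0.1533 ≈ 513.01.

513 px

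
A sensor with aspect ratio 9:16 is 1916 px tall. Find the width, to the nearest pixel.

1078 px

1916 × 9/16 = 1077.75.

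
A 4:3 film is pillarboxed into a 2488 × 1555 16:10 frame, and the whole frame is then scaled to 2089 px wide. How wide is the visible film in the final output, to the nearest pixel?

1741 px

Fitted into 2488×1555, the film spans the height; its width is 1555 × 4/3 ≈ 2073.33 px.
Resizing to 2089 px wide multiplies everything by 0.8396: 2073.33 → 1740.83 px.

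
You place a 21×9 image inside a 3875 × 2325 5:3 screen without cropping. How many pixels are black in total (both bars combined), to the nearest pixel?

21×9 is wider than 5:3, so it spans the full width.
Content height = 3875 × 9/21 ≈ 1660.7143 px.
Black = 2325 − 1660.7143 = 664.2857 px.
Across the 3875-px span: 664.2857 × 3875 ≈ 2574107 px.

2574107 pixels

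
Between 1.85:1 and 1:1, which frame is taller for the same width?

1:1

1.85 and 1; 1.85 > 1. The smaller width-to-height ratio is the taller frame.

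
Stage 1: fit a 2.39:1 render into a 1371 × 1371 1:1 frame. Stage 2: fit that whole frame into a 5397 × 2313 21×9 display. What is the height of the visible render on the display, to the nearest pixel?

968 px

First fit — 2.39:1 into 1371×1371 spans the width: 1371.00 × 573.64.
1:1 in 5397×2313: fills the height, so the intermediate becomes 2313.00 × 2313.00 — a scale of ×1.6871.
Applying the same ×1.6871: 573.64 → 967.78.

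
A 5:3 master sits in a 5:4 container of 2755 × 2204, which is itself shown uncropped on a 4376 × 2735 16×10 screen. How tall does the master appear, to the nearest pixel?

2051 px

First fit — 5:3 into 2755×2204 spans the width: 2755.00 × 1653.00.
Second fit — the 5:4 canvas into 4376×2735 spans the height: 3418.75 × 2735.00 (×1.2409 from 2755×2204).
Applying the same ×1.2409: 1653.00 → 2051.25.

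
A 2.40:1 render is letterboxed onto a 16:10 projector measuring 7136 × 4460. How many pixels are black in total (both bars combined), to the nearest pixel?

2.40:1 (2.400) > 16:10 (1.600), so the render fills the width.
That makes the image 2973.3333 px tall (7136 / 2.400).
Black = 4460 − 2973.3333 = 1486.6667 px.
Across the 7136-px span: 1486.6667 × 7136 ≈ 10608853 px.

10608853 pixels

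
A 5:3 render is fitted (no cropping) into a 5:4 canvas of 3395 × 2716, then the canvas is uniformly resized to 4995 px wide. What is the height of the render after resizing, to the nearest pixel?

2997 px

Fitted into 3395×2716, the render spans the width; its height is 3395 × 3/5 ≈ 2037.00 px.
Resizing to 4995 px wide multiplies everything by 1.4713: 2037.00 → 2997.00 px.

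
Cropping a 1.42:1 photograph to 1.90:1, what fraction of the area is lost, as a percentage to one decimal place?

1.90:1 is wider than 1.42:1, so the crop keeps the full width and trims the height.
Area ratio = (1.420)/(1.900) = 74.74%; the remaining 25.26% is cropped out.

25.3%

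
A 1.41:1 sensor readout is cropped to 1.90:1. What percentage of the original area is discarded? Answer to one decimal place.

25.8%

1.90:1 is wider than 1.41:1, so the crop keeps the full width and trims the height.
Area ratio = (1.410)/(1.900) = 74.21%; the remaining 25.79% is cropped out.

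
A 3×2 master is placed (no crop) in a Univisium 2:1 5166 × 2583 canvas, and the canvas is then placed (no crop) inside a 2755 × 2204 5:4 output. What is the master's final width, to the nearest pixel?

Inside the 5166×2583 canvas the master is height-limited at 3874.50 × 2583.00.
The Univisium 2:1 canvas is width-limited in 2755×2204, giving 2755.00 × 1377.50; scale factor 0.5333.
So the master's width is 3874.50 × 0.5333 ≈ 2066.25.

2066 px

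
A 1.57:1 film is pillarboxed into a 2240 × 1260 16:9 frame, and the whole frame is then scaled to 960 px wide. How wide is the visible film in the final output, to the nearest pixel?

848 px

Fitted into 2240×1260, the film spans the height; its width is 1260 × 1.570 ≈ 1978.20 px.
The frame scales by 960/2240 = 0.4286; 1978.20 × 0.4286 ≈ 847.80 px.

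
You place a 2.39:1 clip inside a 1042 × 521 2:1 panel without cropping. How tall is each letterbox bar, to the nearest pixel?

Since 2.390 > 2.000, the clip is width-limited.
The clip is 1042 / 2.390 ≈ 435.98 px tall.
Black = 521 − 435.98 = 85.02 px, or 42.51 per bar.

43 px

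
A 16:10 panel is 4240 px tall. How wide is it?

6784 px

4240 × 16/10 = 6784.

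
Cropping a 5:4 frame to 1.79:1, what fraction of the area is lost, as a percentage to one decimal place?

30.2%

Going from 5:4 to 1.79:1 means cutting height while keeping width.
Fraction kept = (1.250)/(1.790) ≈ 69.83%, so 30.17% is lost.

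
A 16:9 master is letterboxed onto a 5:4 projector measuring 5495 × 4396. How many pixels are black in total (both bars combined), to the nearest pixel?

Since 1.778 > 1.250, the master is width-limited.
Content height = 5495 × 9/16 ≈ 3090.9375 px.
Leftover height: 4396 − 3090.9375 = 1305.0625 px.
Across the 5495-px span: 1305.0625 × 5495 ≈ 7171318 px.

7171318 pixels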